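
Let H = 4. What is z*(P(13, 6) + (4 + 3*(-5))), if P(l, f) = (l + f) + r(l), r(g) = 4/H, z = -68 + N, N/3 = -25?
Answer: -1287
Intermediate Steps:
N = -75 (N = 3*(-25) = -75)
z = -143 (z = -68 - 75 = -143)
r(g) = 1 (r(g) = 4/4 = 4*(1/4) = 1)
P(l, f) = 1 + f + l (P(l, f) = (l + f) + 1 = (f + l) + 1 = 1 + f + l)
z*(P(13, 6) + (4 + 3*(-5))) = -143*((1 + 6 + 13) + (4 + 3*(-5))) = -143*(20 + (4 - 15)) = -143*(20 - 11) = -143*9 = -1287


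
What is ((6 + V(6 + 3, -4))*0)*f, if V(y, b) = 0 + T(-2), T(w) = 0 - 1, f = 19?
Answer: 0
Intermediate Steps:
T(w) = -1
V(y, b) = -1 (V(y, b) = 0 - 1 = -1)
((6 + V(6 + 3, -4))*0)*f = ((6 - 1)*0)*19 = (5*0)*19 = 0*19 = 0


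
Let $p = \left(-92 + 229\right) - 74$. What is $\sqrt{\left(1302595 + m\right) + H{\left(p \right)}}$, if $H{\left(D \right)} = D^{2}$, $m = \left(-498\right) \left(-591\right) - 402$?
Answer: $4 \sqrt{100030} \approx 1265.1$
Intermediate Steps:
$p = 63$ ($p = 137 - 74 = 63$)
$m = 293916$ ($m = 294318 - 402 = 293916$)
$\sqrt{\left(1302595 + m\right) + H{\left(p \right)}} = \sqrt{\left(1302595 + 293916\right) + 63^{2}} = \sqrt{1596511 + 3969} = \sqrt{1600480} = 4 \sqrt{100030}$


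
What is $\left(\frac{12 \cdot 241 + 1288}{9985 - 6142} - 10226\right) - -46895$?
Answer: $\frac{140923147}{3843} \approx 36670.0$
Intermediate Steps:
$\left(\frac{12 \cdot 241 + 1288}{9985 - 6142} - 10226\right) - -46895 = \left(\frac{2892 + 1288}{3843} - 10226\right) + 46895 = \left(4180 \cdot \frac{1}{3843} - 10226\right) + 46895 = \left(\frac{4180}{3843} - 10226\right) + 46895 = - \frac{39294338}{3843} + 46895 = \frac{140923147}{3843}$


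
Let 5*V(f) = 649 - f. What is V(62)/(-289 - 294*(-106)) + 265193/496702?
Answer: 41230733449/76678371250 ≈ 0.53771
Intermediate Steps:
V(f) = 649/5 - f/5 (V(f) = (649 - f)/5 = 649/5 - f/5)
V(62)/(-289 - 294*(-106)) + 265193/496702 = (649/5 - ⅕*62)/(-289 - 294*(-106)) + 265193/496702 = (649/5 - 62/5)/(-289 + 31164) + 265193*(1/496702) = (587/5)/30875 + 265193/496702 = (587/5)*(1/30875) + 265193/496702 = 587/154375 + 265193/496702 = 41230733449/76678371250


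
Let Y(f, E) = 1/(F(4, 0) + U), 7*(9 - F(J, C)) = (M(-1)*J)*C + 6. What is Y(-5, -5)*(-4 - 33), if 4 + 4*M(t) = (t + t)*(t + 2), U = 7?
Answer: -259/106 ≈ -2.4434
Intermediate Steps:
M(t) = -1 + t*(2 + t)/2 (M(t) = -1 + ((t + t)*(t + 2))/4 = -1 + ((2*t)*(2 + t))/4 = -1 + (2*t*(2 + t))/4 = -1 + t*(2 + t)/2)
F(J, C) = 57/7 + 3*C*J/14 (F(J, C) = 9 - (((-1 - 1 + (1/2)*(-1)**2)*J)*C + 6)/7 = 9 - (((-1 - 1 + (1/2)*1)*J)*C + 6)/7 = 9 - (((-1 - 1 + 1/2)*J)*C + 6)/7 = 9 - ((-3*J/2)*C + 6)/7 = 9 - (-3*C*J/2 + 6)/7 = 9 - (6 - 3*C*J/2)/7 = 9 + (-6/7 + 3*C*J/14) = 57/7 + 3*C*J/14)
Y(f, E) = 7/106 (Y(f, E) = 1/((57/7 + (3/14)*0*4) + 7) = 1/((57/7 + 0) + 7) = 1/(57/7 + 7) = 1/(106/7) = 7/106)
Y(-5, -5)*(-4 - 33) = 7*(-4 - 33)/106 = (7/106)*(-37) = -259/106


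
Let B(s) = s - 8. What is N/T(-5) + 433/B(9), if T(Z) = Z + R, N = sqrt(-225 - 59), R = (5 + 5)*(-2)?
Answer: 433 - 2*I*sqrt(71)/25 ≈ 433.0 - 0.67409*I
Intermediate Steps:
R = -20 (R = 10*(-2) = -20)
B(s) = -8 + s
N = 2*I*sqrt(71) (N = sqrt(-284) = 2*I*sqrt(71) ≈ 16.852*I)
T(Z) = -20 + Z (T(Z) = Z - 20 = -20 + Z)
N/T(-5) + 433/B(9) = (2*I*sqrt(71))/(-20 - 5) + 433/(-8 + 9) = (2*I*sqrt(71))/(-25) + 433/1 = (2*I*sqrt(71))*(-1/25) + 433*1 = -2*I*sqrt(71)/25 + 433 = 433 - 2*I*sqrt(71)/25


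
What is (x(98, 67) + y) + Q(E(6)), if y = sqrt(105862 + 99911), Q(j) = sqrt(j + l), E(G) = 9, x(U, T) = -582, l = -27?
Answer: -582 + sqrt(205773) + 3*I*sqrt(2) ≈ -128.38 + 4.2426*I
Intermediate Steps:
Q(j) = sqrt(-27 + j) (Q(j) = sqrt(j - 27) = sqrt(-27 + j))
y = sqrt(205773) ≈ 453.62
(x(98, 67) + y) + Q(E(6)) = (-582 + sqrt(205773)) + sqrt(-27 + 9) = (-582 + sqrt(205773)) + sqrt(-18) = (-582 + sqrt(205773)) + 3*I*sqrt(2) = -582 + sqrt(205773) + 3*I*sqrt(2)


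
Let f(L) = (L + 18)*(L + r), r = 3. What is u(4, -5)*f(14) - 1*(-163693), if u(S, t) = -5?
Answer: 160973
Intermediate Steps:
f(L) = (3 + L)*(18 + L) (f(L) = (L + 18)*(L + 3) = (18 + L)*(3 + L) = (3 + L)*(18 + L))
u(4, -5)*f(14) - 1*(-163693) = -5*(54 + 14**2 + 21*14) - 1*(-163693) = -5*(54 + 196 + 294) + 163693 = -5*544 + 163693 = -2720 + 163693 = 160973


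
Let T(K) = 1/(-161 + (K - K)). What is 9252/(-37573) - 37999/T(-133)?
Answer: 229865555495/37573 ≈ 6.1178e+6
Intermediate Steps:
T(K) = -1/161 (T(K) = 1/(-161 + 0) = 1/(-161) = -1/161)
9252/(-37573) - 37999/T(-133) = 9252/(-37573) - 37999/(-1/161) = 9252*(-1/37573) - 37999*(-161) = -9252/37573 + 6117839 = 229865555495/37573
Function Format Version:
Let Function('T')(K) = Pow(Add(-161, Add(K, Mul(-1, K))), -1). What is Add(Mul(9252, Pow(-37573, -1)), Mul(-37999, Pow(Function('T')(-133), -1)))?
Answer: Rational(229865555495, 37573) ≈ 6.1178e+6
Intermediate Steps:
Function('T')(K) = Rational(-1, 161) (Function('T')(K) = Pow(Add(-161, 0), -1) = Pow(-161, -1) = Rational(-1, 161))
Add(Mul(9252, Pow(-37573, -1)), Mul(-37999, Pow(Function('T')(-133), -1))) = Add(Mul(9252, Pow(-37573, -1)), Mul(-37999, Pow(Rational(-1, 161), -1))) = Add(Mul(9252, Rational(-1, 37573)), Mul(-37999, -161)) = Add(Rational(-9252, 37573), 6117839) = Rational(229865555495, 37573)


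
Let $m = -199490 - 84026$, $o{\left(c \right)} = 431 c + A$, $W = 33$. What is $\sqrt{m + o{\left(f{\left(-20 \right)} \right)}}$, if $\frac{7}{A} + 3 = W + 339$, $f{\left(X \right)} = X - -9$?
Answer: $\frac{i \sqrt{4361039866}}{123} \approx 536.9 i$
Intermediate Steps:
$f{\left(X \right)} = 9 + X$ ($f{\left(X \right)} = X + 9 = 9 + X$)
$A = \frac{7}{369}$ ($A = \frac{7}{-3 + \left(33 + 339\right)} = \frac{7}{-3 + 372} = \frac{7}{369} \approx 0.01897$)
$o{\left(c \right)} = \frac{7}{369} + 431 c$ ($o{\left(c \right)} = 431 c + \frac{7}{369} = \frac{7}{369} + 431 c$)
$m = -283516$
$\sqrt{m + o{\left(f{\left(-20 \right)} \right)}} = \sqrt{-283516 + \left(\frac{7}{369} + 431 \left(9 - 20\right)\right)} = \sqrt{-283516 + \left(\frac{7}{369} + 431 \left(-11\right)\right)} = \sqrt{-283516 + \left(\frac{7}{369} - 4741\right)} = \sqrt{-283516 - \frac{1749422}{369}} = \sqrt{- \frac{106366826}{369}} = \frac{i \sqrt{4361039866}}{123}$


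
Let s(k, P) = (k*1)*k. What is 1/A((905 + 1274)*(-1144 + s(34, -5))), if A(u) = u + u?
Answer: 1/52296 ≈ 1.9122e-5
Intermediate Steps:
s(k, P) = k² (s(k, P) = k*k = k²)
A(u) = 2*u
1/A((905 + 1274)*(-1144 + s(34, -5))) = 1/(2*((905 + 1274)*(-1144 + 34²))) = 1/(2*(2179*(-1144 + 1156))) = 1/(2*(2179*12)) = 1/(2*26148) = 1/52296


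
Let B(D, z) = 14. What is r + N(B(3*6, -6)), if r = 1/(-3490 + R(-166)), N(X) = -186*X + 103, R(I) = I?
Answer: -9143657/3656 ≈ -2501.0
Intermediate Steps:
N(X) = 103 - 186*X
r = -1/3656 (r = 1/(-3490 - 166) = 1/(-3656) = -1/3656 ≈ -0.00027352)
r + N(B(3*6, -6)) = -1/3656 + (103 - 186*14) = -1/3656 + (103 - 2604) = -1/3656 - 2501 = -9143657/3656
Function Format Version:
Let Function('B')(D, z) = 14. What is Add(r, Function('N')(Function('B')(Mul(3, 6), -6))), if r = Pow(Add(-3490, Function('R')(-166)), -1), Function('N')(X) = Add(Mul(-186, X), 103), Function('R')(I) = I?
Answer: Rational(-9143657, 3656) ≈ -2501.0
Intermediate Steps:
Function('N')(X) = Add(103, Mul(-186, X))
r = Rational(-1, 3656) (r = Pow(Add(-3490, -166), -1) = Pow(-3656, -1) = Rational(-1, 3656) ≈ -0.00027352)
Add(r, Function('N')(Function('B')(Mul(3, 6), -6))) = Add(Rational(-1, 3656), Add(103, Mul(-186, 14))) = Add(Rational(-1, 3656), Add(103, -2604)) = Add(Rational(-1, 3656), -2501) = Rational(-9143657, 3656)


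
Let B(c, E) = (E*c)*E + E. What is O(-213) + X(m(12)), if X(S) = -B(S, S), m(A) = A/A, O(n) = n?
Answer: -215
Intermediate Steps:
B(c, E) = E + c*E² (B(c, E) = c*E² + E = E + c*E²)
m(A) = 1
X(S) = -S*(1 + S²) (X(S) = -S*(1 + S*S) = -S*(1 + S²))
O(-213) + X(m(12)) = -213 + (-1*1 - 1*1³) = -213 + (-1 - 1*1) = -213 + (-1 - 1) = -213 - 2 = -215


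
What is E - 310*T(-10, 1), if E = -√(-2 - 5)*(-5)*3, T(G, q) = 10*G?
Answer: 31000 + 15*I*√7 ≈ 31000.0 + 39.686*I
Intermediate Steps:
E = 15*I*√7 (E = -√(-7)*(-5)*3 = -I*√7*(-5)*3 = -(-5)*I*√7*3 = (5*I*√7)*3 = 15*I*√7 ≈ 39.686*I)
E - 310*T(-10, 1) = 15*I*√7 - 3100*(-10) = 15*I*√7 - 310*(-100) = 15*I*√7 + 31000 = 31000 + 15*I*√7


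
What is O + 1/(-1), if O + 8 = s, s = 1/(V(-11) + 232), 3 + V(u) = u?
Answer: -1961/218 ≈ -8.9954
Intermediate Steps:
V(u) = -3 + u
s = 1/218 (s = 1/((-3 - 11) + 232) = 1/(-14 + 232) = 1/218 ≈ 0.0045872)
O = -1743/218 (O = -8 + 1/218 = -1743/218 ≈ -7.9954)
O + 1/(-1) = -1743/218 + 1/(-1) = -1743/218 - 1 = -1961/218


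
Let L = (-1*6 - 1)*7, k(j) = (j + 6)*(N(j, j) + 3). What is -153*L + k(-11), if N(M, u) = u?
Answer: 7537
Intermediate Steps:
k(j) = (3 + j)*(6 + j) (k(j) = (j + 6)*(j + 3) = (6 + j)*(3 + j) = (3 + j)*(6 + j))
L = -49 (L = (-6 - 1)*7 = -7*7 = -49)
-153*L + k(-11) = -153*(-49) + (18 + (-11)² + 9*(-11)) = 7497 + (18 + 121 - 99) = 7497 + 40 = 7537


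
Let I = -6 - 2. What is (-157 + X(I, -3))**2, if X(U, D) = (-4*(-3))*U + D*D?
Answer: 59536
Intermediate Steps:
I = -8
X(U, D) = D**2 + 12*U (X(U, D) = 12*U + D**2 = D**2 + 12*U)
(-157 + X(I, -3))**2 = (-157 + ((-3)**2 + 12*(-8)))**2 = (-157 + (9 - 96))**2 = (-157 - 87)**2 = (-244)**2 = 59536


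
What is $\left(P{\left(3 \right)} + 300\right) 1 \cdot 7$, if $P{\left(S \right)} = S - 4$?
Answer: $2093$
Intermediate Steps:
$P{\left(S \right)} = -4 + S$
$\left(P{\left(3 \right)} + 300\right) 1 \cdot 7 = \left(\left(-4 + 3\right) + 300\right) 1 \cdot 7 = \left(-1 + 300\right) 7 = 299 \cdot 7 = 2093$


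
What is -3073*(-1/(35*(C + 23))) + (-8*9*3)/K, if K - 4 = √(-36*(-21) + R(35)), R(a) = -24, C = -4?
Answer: 99101/17005 - 108*√183/179 ≈ -2.3342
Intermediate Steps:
K = 4 + 2*√183 (K = 4 + √(-36*(-21) - 24) = 4 + √(756 - 24) = 4 + √732 = 4 + 2*√183 ≈ 31.056)
-3073*(-1/(35*(C + 23))) + (-8*9*3)/K = -3073*(-1/(35*(-4 + 23))) + (-8*9*3)/(4 + 2*√183) = -3073/(19*(-35)) + (-72*3)/(4 + 2*√183) = -3073/(-665) - 216/(4 + 2*√183) = -3073*(-1/665) - 216/(4 + 2*√183) = 439/95 - 216/(4 + 2*√183)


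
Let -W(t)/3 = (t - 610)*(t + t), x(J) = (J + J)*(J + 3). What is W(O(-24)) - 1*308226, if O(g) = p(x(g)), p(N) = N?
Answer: -2715330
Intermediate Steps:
x(J) = 2*J*(3 + J) (x(J) = (2*J)*(3 + J) = 2*J*(3 + J))
O(g) = 2*g*(3 + g)
W(t) = -6*t*(-610 + t) (W(t) = -3*(t - 610)*(t + t) = -3*(-610 + t)*2*t = -6*t*(-610 + t))
W(O(-24)) - 1*308226 = 6*(2*(-24)*(3 - 24))*(610 - 2*(-24)*(3 - 24)) - 1*308226 = 6*(2*(-24)*(-21))*(610 - 2*(-24)*(-21)) - 308226 = 6*1008*(610 - 1*1008) - 308226 = 6*1008*(610 - 1008) - 308226 = 6*1008*(-398) - 308226 = -2407104 - 308226 = -2715330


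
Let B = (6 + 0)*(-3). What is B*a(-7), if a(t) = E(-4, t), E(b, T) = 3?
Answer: -54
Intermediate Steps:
a(t) = 3
B = -18 (B = 6*(-3) = -18)
B*a(-7) = -18*3 = -54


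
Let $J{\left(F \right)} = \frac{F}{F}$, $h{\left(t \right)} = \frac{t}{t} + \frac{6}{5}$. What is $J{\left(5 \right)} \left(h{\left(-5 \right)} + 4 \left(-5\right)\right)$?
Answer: $- \frac{89}{5} \approx -17.8$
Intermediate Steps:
$h{\left(t \right)} = \frac{11}{5}$ ($h{\left(t \right)} = 1 + 6 \cdot \frac{1}{5} = 1 + \frac{6}{5} = \frac{11}{5}$)
$J{\left(F \right)} = 1$
$J{\left(5 \right)} \left(h{\left(-5 \right)} + 4 \left(-5\right)\right) = 1 \left(\frac{11}{5} + 4 \left(-5\right)\right) = 1 \left(\frac{11}{5} - 20\right) = 1 \left(- \frac{89}{5}\right) = - \frac{89}{5}$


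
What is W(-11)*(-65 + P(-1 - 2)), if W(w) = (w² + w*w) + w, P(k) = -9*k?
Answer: -8778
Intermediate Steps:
W(w) = w + 2*w² (W(w) = (w² + w²) + w = 2*w² + w = w + 2*w²)
W(-11)*(-65 + P(-1 - 2)) = (-11*(1 + 2*(-11)))*(-65 - 9*(-1 - 2)) = (-11*(1 - 22))*(-65 - 9*(-3)) = (-11*(-21))*(-65 + 27) = 231*(-38) = -8778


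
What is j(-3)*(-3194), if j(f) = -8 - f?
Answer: 15970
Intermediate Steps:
j(-3)*(-3194) = (-8 - 1*(-3))*(-3194) = (-8 + 3)*(-3194) = -5*(-3194) = 15970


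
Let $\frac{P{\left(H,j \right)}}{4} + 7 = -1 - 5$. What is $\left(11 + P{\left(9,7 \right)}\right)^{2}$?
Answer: $1681$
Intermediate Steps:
$P{\left(H,j \right)} = -52$ ($P{\left(H,j \right)} = -28 + 4 \left(-1 - 5\right) = -28 + 4 \left(-6\right) = -28 - 24 = -52$)
$\left(11 + P{\left(9,7 \right)}\right)^{2} = \left(11 - 52\right)^{2} = \left(-41\right)^{2} = 1681$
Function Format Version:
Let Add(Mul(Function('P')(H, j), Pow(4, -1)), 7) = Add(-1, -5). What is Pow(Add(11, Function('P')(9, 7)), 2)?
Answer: 1681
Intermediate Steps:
Function('P')(H, j) = -52 (Function('P')(H, j) = Add(-28, Mul(4, Add(-1, -5))) = Add(-28, Mul(4, -6)) = Add(-28, -24) = -52)
Pow(Add(11, Function('P')(9, 7)), 2) = Pow(Add(11, -52), 2) = Pow(-41, 2) = 1681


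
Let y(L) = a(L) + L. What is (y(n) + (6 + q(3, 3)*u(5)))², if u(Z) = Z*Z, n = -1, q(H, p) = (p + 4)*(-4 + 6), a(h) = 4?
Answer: 128881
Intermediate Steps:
q(H, p) = 8 + 2*p (q(H, p) = (4 + p)*2 = 8 + 2*p)
u(Z) = Z²
y(L) = 4 + L
(y(n) + (6 + q(3, 3)*u(5)))² = ((4 - 1) + (6 + (8 + 2*3)*5²))² = (3 + (6 + (8 + 6)*25))² = (3 + (6 + 14*25))² = (3 + (6 + 350))² = (3 + 356)² = 359² = 128881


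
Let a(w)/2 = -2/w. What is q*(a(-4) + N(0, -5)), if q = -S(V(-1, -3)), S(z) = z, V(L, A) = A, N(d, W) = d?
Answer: 3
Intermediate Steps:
a(w) = -4/w (a(w) = 2*(-2/w) = -4/w)
q = 3 (q = -1*(-3) = 3)
q*(a(-4) + N(0, -5)) = 3*(-4/(-4) + 0) = 3*(-4*(-¼) + 0) = 3*(1 + 0) = 3*1 = 3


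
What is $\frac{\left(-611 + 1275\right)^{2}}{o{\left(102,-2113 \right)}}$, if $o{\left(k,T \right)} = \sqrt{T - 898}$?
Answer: $- \frac{440896 i \sqrt{3011}}{3011} \approx - 8034.9 i$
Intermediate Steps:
$o{\left(k,T \right)} = \sqrt{-898 + T}$
$\frac{\left(-611 + 1275\right)^{2}}{o{\left(102,-2113 \right)}} = \frac{\left(-611 + 1275\right)^{2}}{\sqrt{-898 - 2113}} = \frac{664^{2}}{\sqrt{-3011}} = \frac{440896}{i \sqrt{3011}} = 440896 \left(- \frac{i \sqrt{3011}}{3011}\right) = - \frac{440896 i \sqrt{3011}}{3011}$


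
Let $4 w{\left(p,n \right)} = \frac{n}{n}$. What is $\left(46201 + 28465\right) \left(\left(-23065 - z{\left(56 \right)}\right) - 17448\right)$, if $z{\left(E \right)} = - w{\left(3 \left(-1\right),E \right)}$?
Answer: $- \frac{6049849983}{2} \approx -3.0249 \cdot 10^{9}$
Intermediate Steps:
$w{\left(p,n \right)} = \frac{1}{4}$ ($w{\left(p,n \right)} = \frac{n \frac{1}{n}}{4} = \frac{1}{4} \cdot 1 = \frac{1}{4}$)
$z{\left(E \right)} = - \frac{1}{4}$ ($z{\left(E \right)} = \left(-1\right) \frac{1}{4} = - \frac{1}{4}$)
$\left(46201 + 28465\right) \left(\left(-23065 - z{\left(56 \right)}\right) - 17448\right) = \left(46201 + 28465\right) \left(\left(-23065 - - \frac{1}{4}\right) - 17448\right) = 74666 \left(\left(-23065 + \frac{1}{4}\right) - 17448\right) = 74666 \left(- \frac{92259}{4} - 17448\right) = 74666 \left(- \frac{162051}{4}\right) = - \frac{6049849983}{2}$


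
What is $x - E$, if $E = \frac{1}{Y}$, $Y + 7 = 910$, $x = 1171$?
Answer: $\frac{1057412}{903} \approx 1171.0$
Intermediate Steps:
$Y = 903$ ($Y = -7 + 910 = 903$)
$E = \frac{1}{903} \approx 0.0011074$
$x - E = 1171 - \frac{1}{903} = \frac{1057412}{903}$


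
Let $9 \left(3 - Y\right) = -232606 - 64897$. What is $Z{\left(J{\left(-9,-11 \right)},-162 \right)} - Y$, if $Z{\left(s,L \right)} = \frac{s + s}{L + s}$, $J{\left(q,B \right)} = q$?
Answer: $- \frac{5653052}{171} \approx -33059.0$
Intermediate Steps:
$Y = \frac{297530}{9}$ ($Y = 3 - \frac{-232606 - 64897}{9} = 3 - - \frac{297503}{9} = 3 + \frac{297503}{9} = \frac{297530}{9} \approx 33059.0$)
$Z{\left(s,L \right)} = \frac{2 s}{L + s}$
$Z{\left(J{\left(-9,-11 \right)},-162 \right)} - Y = 2 \left(-9\right) \frac{1}{-162 - 9} - \frac{297530}{9} = 2 \left(-9\right) \frac{1}{-171} - \frac{297530}{9} = 2 \left(-9\right) \left(- \frac{1}{171}\right) - \frac{297530}{9} = \frac{2}{19} - \frac{297530}{9} = - \frac{5653052}{171}$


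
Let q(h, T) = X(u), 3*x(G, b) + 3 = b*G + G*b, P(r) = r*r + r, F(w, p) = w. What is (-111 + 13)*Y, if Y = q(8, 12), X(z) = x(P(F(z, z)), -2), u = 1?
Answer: 1078/3 ≈ 359.33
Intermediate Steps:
P(r) = r + r² (P(r) = r² + r = r + r²)
x(G, b) = -1 + 2*G*b/3 (x(G, b) = -1 + (b*G + G*b)/3 = -1 + (G*b + G*b)/3 = -1 + (2*G*b)/3 = -1 + 2*G*b/3)
X(z) = -1 - 4*z*(1 + z)/3 (X(z) = -1 + (⅔)*(z*(1 + z))*(-2) = -1 - 4*z*(1 + z)/3)
q(h, T) = -11/3 (q(h, T) = -1 - 4/3*1*(1 + 1) = -1 - 4/3*1*2 = -1 - 8/3 = -11/3)
Y = -11/3 ≈ -3.6667
(-111 + 13)*Y = (-111 + 13)*(-11/3) = -98*(-11/3) = 1078/3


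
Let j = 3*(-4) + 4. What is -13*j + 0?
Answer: 104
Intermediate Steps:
j = -8 (j = -12 + 4 = -8)
-13*j + 0 = -13*(-8) + 0 = 104 + 0 = 104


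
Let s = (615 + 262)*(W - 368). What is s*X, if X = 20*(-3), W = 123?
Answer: 12891900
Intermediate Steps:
X = -60
s = -214865 (s = (615 + 262)*(123 - 368) = 877*(-245) = -214865)
s*X = -214865*(-60) = 12891900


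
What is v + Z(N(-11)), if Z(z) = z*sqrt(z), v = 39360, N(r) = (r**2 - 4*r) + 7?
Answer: 39360 + 344*sqrt(43) ≈ 41616.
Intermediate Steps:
N(r) = 7 + r**2 - 4*r
Z(z) = z**(3/2)
v + Z(N(-11)) = 39360 + (7 + (-11)**2 - 4*(-11))**(3/2) = 39360 + (7 + 121 + 44)**(3/2) = 39360 + 172**(3/2) = 39360 + 344*sqrt(43)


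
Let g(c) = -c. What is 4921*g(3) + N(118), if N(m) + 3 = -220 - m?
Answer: -15104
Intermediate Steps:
N(m) = -223 - m (N(m) = -3 + (-220 - m) = -223 - m)
4921*g(3) + N(118) = 4921*(-1*3) + (-223 - 1*118) = 4921*(-3) + (-223 - 118) = -14763 - 341 = -15104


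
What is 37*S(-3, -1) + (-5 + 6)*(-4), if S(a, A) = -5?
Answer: -189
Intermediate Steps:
37*S(-3, -1) + (-5 + 6)*(-4) = 37*(-5) + (-5 + 6)*(-4) = -185 + 1*(-4) = -185 - 4 = -189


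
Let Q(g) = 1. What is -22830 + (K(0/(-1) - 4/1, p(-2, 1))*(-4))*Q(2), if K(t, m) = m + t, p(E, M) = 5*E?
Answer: -22774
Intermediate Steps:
-22830 + (K(0/(-1) - 4/1, p(-2, 1))*(-4))*Q(2) = -22830 + ((5*(-2) + (0/(-1) - 4/1))*(-4))*1 = -22830 + ((-10 + (0*(-1) - 4*1))*(-4))*1 = -22830 + ((-10 + (0 - 4))*(-4))*1 = -22830 + ((-10 - 4)*(-4))*1 = -22830 - 14*(-4)*1 = -22830 + 56*1 = -22830 + 56 = -22774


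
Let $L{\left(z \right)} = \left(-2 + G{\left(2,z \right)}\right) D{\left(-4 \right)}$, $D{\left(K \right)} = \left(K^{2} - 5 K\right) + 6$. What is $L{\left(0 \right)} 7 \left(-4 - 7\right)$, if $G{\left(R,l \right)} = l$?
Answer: $6468$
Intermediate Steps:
$D{\left(K \right)} = 6 + K^{2} - 5 K$
$L{\left(z \right)} = -84 + 42 z$ ($L{\left(z \right)} = \left(-2 + z\right) \left(6 + \left(-4\right)^{2} - -20\right) = \left(-2 + z\right) \left(6 + 16 + 20\right) = \left(-2 + z\right) 42 = -84 + 42 z$)
$L{\left(0 \right)} 7 \left(-4 - 7\right) = \left(-84 + 42 \cdot 0\right) 7 \left(-4 - 7\right) = \left(-84 + 0\right) 7 \left(-4 - 7\right) = \left(-84\right) 7 \left(-11\right) = \left(-588\right) \left(-11\right) = 6468$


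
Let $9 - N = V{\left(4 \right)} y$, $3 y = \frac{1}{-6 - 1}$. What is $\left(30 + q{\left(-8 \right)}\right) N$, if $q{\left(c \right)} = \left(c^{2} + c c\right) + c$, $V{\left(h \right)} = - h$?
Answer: $\frac{9250}{7} \approx 1321.4$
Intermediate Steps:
$y = - \frac{1}{21}$ ($y = \frac{1}{3 \left(-6 - 1\right)} = \frac{1}{3 \left(-7\right)} = \frac{1}{3} \left(- \frac{1}{7}\right) = - \frac{1}{21} \approx -0.047619$)
$q{\left(c \right)} = c + 2 c^{2}$ ($q{\left(c \right)} = \left(c^{2} + c^{2}\right) + c = 2 c^{2} + c = c + 2 c^{2}$)
$N = \frac{185}{21}$ ($N = 9 - \left(-1\right) 4 \left(- \frac{1}{21}\right) = 9 - \left(-4\right) \left(- \frac{1}{21}\right) = 9 - \frac{4}{21} = \frac{185}{21} \approx 8.8095$)
$\left(30 + q{\left(-8 \right)}\right) N = \left(30 - 8 \left(1 + 2 \left(-8\right)\right)\right) \frac{185}{21} = \left(30 - 8 \left(1 - 16\right)\right) \frac{185}{21} = \left(30 - -120\right) \frac{185}{21} = \left(30 + 120\right) \frac{185}{21} = 150 \cdot \frac{185}{21} = \frac{9250}{7}$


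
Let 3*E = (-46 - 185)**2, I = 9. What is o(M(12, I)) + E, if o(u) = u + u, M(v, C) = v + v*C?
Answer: 18027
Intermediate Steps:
E = 17787 (E = (-46 - 185)**2/3 = (1/3)*(-231)**2 = (1/3)*53361 = 17787)
M(v, C) = v + C*v
o(u) = 2*u
o(M(12, I)) + E = 2*(12*(1 + 9)) + 17787 = 2*(12*10) + 17787 = 2*120 + 17787 = 240 + 17787 = 18027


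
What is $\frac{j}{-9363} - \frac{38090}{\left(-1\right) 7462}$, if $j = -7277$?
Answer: $\frac{15805294}{2687181} \approx 5.8817$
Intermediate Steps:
$\frac{j}{-9363} - \frac{38090}{\left(-1\right) 7462} = - \frac{7277}{-9363} - \frac{38090}{\left(-1\right) 7462} = \left(-7277\right) \left(- \frac{1}{9363}\right) - \frac{38090}{-7462} = \frac{7277}{9363} - - \frac{1465}{287} = \frac{7277}{9363} + \frac{1465}{287} = \frac{15805294}{2687181}$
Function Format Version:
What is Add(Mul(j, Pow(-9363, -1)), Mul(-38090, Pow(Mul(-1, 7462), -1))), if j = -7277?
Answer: Rational(15805294, 2687181) ≈ 5.8817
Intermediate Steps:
Add(Mul(j, Pow(-9363, -1)), Mul(-38090, Pow(Mul(-1, 7462), -1))) = Add(Mul(-7277, Pow(-9363, -1)), Mul(-38090, Pow(Mul(-1, 7462), -1))) = Add(Mul(-7277, Rational(-1, 9363)), Mul(-38090, Pow(-7462, -1))) = Add(Rational(7277, 9363), Mul(-38090, Rational(-1, 7462))) = Add(Rational(7277, 9363), Rational(1465, 287)) = Rational(15805294, 2687181)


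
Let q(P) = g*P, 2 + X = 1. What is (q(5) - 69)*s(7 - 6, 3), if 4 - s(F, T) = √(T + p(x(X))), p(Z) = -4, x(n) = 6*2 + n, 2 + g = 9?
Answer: -136 + 34*I ≈ -136.0 + 34.0*I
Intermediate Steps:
X = -1 (X = -2 + 1 = -1)
g = 7 (g = -2 + 9 = 7)
x(n) = 12 + n
q(P) = 7*P
s(F, T) = 4 - √(-4 + T) (s(F, T) = 4 - √(T - 4) = 4 - √(-4 + T))
(q(5) - 69)*s(7 - 6, 3) = (7*5 - 69)*(4 - √(-4 + 3)) = (35 - 69)*(4 - √(-1)) = -34*(4 - I) = -136 + 34*I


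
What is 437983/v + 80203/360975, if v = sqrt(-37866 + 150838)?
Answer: 80203/360975 + 437983*sqrt(28243)/56486 ≈ 1303.3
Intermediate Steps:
v = 2*sqrt(28243) (v = sqrt(112972) = 2*sqrt(28243) ≈ 336.11)
437983/v + 80203/360975 = 437983/((2*sqrt(28243))) + 80203/360975 = 437983*(sqrt(28243)/56486) + 80203*(1/360975) = 437983*sqrt(28243)/56486 + 80203/360975 = 80203/360975 + 437983*sqrt(28243)/56486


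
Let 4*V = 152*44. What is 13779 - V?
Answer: 12107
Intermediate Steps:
V = 1672 (V = (152*44)/4 = (1/4)*6688 = 1672)
13779 - V = 13779 - 1*1672 = 13779 - 1672 = 12107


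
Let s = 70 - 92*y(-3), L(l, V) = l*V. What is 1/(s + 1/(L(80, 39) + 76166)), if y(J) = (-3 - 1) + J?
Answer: 79286/56610205 ≈ 0.0014006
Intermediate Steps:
L(l, V) = V*l
y(J) = -4 + J
s = 714 (s = 70 - 92*(-4 - 3) = 70 - 92*(-7) = 70 + 644 = 714)
1/(s + 1/(L(80, 39) + 76166)) = 1/(714 + 1/(39*80 + 76166)) = 1/(714 + 1/(3120 + 76166)) = 1/(714 + 1/79286) = 1/(56610205/79286) = 79286/56610205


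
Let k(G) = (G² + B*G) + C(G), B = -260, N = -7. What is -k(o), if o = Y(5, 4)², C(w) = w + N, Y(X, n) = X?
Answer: 5857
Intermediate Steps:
C(w) = -7 + w (C(w) = w - 7 = -7 + w)
o = 25 (o = 5² = 25)
k(G) = -7 + G² - 259*G (k(G) = (G² - 260*G) + (-7 + G) = -7 + G² - 259*G)
-k(o) = -(-7 + 25² - 259*25) = -(-7 + 625 - 6475) = -1*(-5857) = 5857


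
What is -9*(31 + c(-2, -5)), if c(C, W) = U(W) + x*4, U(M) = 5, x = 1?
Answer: -360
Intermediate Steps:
c(C, W) = 9 (c(C, W) = 5 + 1*4 = 5 + 4 = 9)
-9*(31 + c(-2, -5)) = -9*(31 + 9) = -9*40 = -360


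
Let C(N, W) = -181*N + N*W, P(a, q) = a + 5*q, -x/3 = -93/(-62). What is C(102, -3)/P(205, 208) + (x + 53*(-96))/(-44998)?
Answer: -558788201/37348340 ≈ -14.962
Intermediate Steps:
x = -9/2 (x = -(-279)/(-62) = -(-279)*(-1)/62 = -3*3/2 = -9/2 ≈ -4.5000)
C(102, -3)/P(205, 208) + (x + 53*(-96))/(-44998) = (102*(-181 - 3))/(205 + 5*208) + (-9/2 + 53*(-96))/(-44998) = (102*(-184))/(205 + 1040) + (-9/2 - 5088)*(-1/44998) = -18768/1245 - 10185/2*(-1/44998) = -18768*1/1245 + 10185/89996 = -6256/415 + 10185/89996 = -558788201/37348340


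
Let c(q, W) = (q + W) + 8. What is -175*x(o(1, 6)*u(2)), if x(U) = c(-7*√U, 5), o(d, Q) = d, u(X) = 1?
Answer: -1050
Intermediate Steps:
c(q, W) = 8 + W + q (c(q, W) = (W + q) + 8 = 8 + W + q)
x(U) = 13 - 7*√U (x(U) = 8 + 5 - 7*√U = 13 - 7*√U)
-175*x(o(1, 6)*u(2)) = -175*(13 - 7*√(1*1)) = -175*(13 - 7*√1) = -175*(13 - 7*1) = -175*(13 - 7) = -175*6 = -1050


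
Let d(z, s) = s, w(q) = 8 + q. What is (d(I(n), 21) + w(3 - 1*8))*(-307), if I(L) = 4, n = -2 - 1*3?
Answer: -7368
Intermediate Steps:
n = -5 (n = -2 - 3 = -5)
(d(I(n), 21) + w(3 - 1*8))*(-307) = (21 + (8 + (3 - 1*8)))*(-307) = (21 + (8 + (3 - 8)))*(-307) = (21 + (8 - 5))*(-307) = (21 + 3)*(-307) = 24*(-307) = -7368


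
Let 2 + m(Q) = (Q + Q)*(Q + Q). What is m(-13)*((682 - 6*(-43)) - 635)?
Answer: 205570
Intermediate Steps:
m(Q) = -2 + 4*Q² (m(Q) = -2 + (Q + Q)*(Q + Q) = -2 + (2*Q)*(2*Q) = -2 + 4*Q²)
m(-13)*((682 - 6*(-43)) - 635) = (-2 + 4*(-13)²)*((682 - 6*(-43)) - 635) = (-2 + 4*169)*((682 + 258) - 635) = (-2 + 676)*(940 - 635) = 674*305 = 205570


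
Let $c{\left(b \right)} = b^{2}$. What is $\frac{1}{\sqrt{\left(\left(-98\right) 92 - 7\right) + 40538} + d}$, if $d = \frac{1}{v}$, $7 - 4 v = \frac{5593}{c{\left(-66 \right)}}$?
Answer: $- \frac{13146672}{592052792083} + \frac{619960201 \sqrt{31515}}{19537742138739} \approx 0.0056109$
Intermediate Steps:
$v = \frac{24899}{17424}$ ($v = \frac{7}{4} - \frac{5593 \frac{1}{\left(-66\right)^{2}}}{4} = \frac{7}{4} - \frac{5593 \cdot \frac{1}{4356}}{4} = \frac{7}{4} - \frac{5593}{17424} = \frac{24899}{17424} \approx 1.429$)
$d = \frac{17424}{24899}$ ($d = \frac{1}{\frac{24899}{17424}} = \frac{17424}{24899} \approx 0.69979$)
$\frac{1}{\sqrt{\left(\left(-98\right) 92 - 7\right) + 40538} + d} = \frac{1}{\sqrt{\left(\left(-98\right) 92 - 7\right) + 40538} + \frac{17424}{24899}} = \frac{1}{\sqrt{\left(-9016 - 7\right) + 40538} + \frac{17424}{24899}} = \frac{1}{\sqrt{-9023 + 40538} + \frac{17424}{24899}} = \frac{1}{\sqrt{31515} + \frac{17424}{24899}} = \frac{1}{\frac{17424}{24899} + \sqrt{31515}}$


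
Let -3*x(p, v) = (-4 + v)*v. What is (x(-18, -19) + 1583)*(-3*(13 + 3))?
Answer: -68992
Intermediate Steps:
x(p, v) = -v*(-4 + v)/3 (x(p, v) = -(-4 + v)*v/3 = -v*(-4 + v)/3)
(x(-18, -19) + 1583)*(-3*(13 + 3)) = ((⅓)*(-19)*(4 - 1*(-19)) + 1583)*(-3*(13 + 3)) = ((⅓)*(-19)*(4 + 19) + 1583)*(-3*16) = ((⅓)*(-19)*23 + 1583)*(-48) = (-437/3 + 1583)*(-48) = (4312/3)*(-48) = -68992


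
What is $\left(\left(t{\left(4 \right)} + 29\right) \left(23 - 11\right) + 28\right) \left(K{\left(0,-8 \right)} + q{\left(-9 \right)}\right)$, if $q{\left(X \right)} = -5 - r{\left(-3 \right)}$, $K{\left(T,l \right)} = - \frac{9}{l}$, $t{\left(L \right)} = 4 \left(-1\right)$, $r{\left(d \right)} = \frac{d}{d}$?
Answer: $-1599$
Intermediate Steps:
$r{\left(d \right)} = 1$
$t{\left(L \right)} = -4$
$q{\left(X \right)} = -6$ ($q{\left(X \right)} = -5 - 1 = -6$)
$\left(\left(t{\left(4 \right)} + 29\right) \left(23 - 11\right) + 28\right) \left(K{\left(0,-8 \right)} + q{\left(-9 \right)}\right) = \left(\left(-4 + 29\right) \left(23 - 11\right) + 28\right) \left(- \frac{9}{-8} - 6\right) = \left(25 \cdot 12 + 28\right) \left(\left(-9\right) \left(- \frac{1}{8}\right) - 6\right) = \left(300 + 28\right) \left(\frac{9}{8} - 6\right) = 328 \left(- \frac{39}{8}\right) = -1599$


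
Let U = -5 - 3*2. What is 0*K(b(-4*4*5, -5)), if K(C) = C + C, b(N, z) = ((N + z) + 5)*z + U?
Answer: 0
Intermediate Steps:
U = -11 (U = -5 - 6 = -11)
b(N, z) = -11 + z*(5 + N + z) (b(N, z) = ((N + z) + 5)*z - 11 = (5 + N + z)*z - 11 = z*(5 + N + z) - 11 = -11 + z*(5 + N + z))
K(C) = 2*C
0*K(b(-4*4*5, -5)) = 0*(2*(-11 + (-5)² + 5*(-5) + (-4*4*5)*(-5))) = 0*(2*(-11 + 25 - 25 - 16*5*(-5))) = 0*(2*(-11 + 25 - 25 - 80*(-5))) = 0*(2*(-11 + 25 - 25 + 400)) = 0*(2*389) = 0*778 = 0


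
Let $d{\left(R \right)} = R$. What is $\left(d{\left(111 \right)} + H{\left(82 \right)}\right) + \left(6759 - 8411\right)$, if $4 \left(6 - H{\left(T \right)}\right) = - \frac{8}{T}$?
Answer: $- \frac{62934}{41} \approx -1535.0$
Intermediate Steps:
$H{\left(T \right)} = 6 + \frac{2}{T}$ ($H{\left(T \right)} = 6 - \frac{\left(-8\right) \frac{1}{T}}{4} = 6 + \frac{2}{T}$)
$\left(d{\left(111 \right)} + H{\left(82 \right)}\right) + \left(6759 - 8411\right) = \left(111 + \left(6 + \frac{2}{82}\right)\right) + \left(6759 - 8411\right) = \left(111 + \left(6 + 2 \cdot \frac{1}{82}\right)\right) + \left(6759 - 8411\right) = \left(111 + \left(6 + \frac{1}{41}\right)\right) - 1652 = \left(111 + \frac{247}{41}\right) - 1652 = \frac{4798}{41} - 1652 = - \frac{62934}{41}$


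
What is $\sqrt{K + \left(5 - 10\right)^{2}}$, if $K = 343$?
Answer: $4 \sqrt{23} \approx 19.183$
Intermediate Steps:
$\sqrt{K + \left(5 - 10\right)^{2}} = \sqrt{343 + \left(5 - 10\right)^{2}} = \sqrt{343 + \left(-5\right)^{2}} = \sqrt{343 + 25} = \sqrt{368} = 4 \sqrt{23}$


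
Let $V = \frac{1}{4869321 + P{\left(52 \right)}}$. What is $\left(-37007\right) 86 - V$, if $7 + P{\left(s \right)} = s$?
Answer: $- \frac{15497253970333}{4869366} \approx -3.1826 \cdot 10^{6}$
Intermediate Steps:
$P{\left(s \right)} = -7 + s$
$V = \frac{1}{4869366}$ ($V = \frac{1}{4869321 + \left(-7 + 52\right)} = \frac{1}{4869321 + 45} = \frac{1}{4869366} \approx 2.0537 \cdot 10^{-7}$)
$\left(-37007\right) 86 - V = \left(-37007\right) 86 - \frac{1}{4869366} = -3182602 - \frac{1}{4869366} = - \frac{15497253970333}{4869366}$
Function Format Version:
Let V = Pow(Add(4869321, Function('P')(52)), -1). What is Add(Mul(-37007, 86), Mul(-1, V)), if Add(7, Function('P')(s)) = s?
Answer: Rational(-15497253970333, 4869366) ≈ -3.1826e+6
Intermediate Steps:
Function('P')(s) = Add(-7, s)
V = Rational(1, 4869366) (V = Pow(Add(4869321, Add(-7, 52)), -1) = Pow(Add(4869321, 45), -1) = Pow(4869366, -1) = Rational(1, 4869366) ≈ 2.0537e-7)
Add(Mul(-37007, 86), Mul(-1, V)) = Add(Mul(-37007, 86), Mul(-1, Rational(1, 4869366))) = Add(-3182602, Rational(-1, 4869366)) = Rational(-15497253970333, 4869366)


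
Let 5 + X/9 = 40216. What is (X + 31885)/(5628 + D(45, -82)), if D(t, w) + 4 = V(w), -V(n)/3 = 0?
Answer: 49223/703 ≈ 70.018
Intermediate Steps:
X = 361899 (X = -45 + 9*40216 = -45 + 361944 = 361899)
V(n) = 0 (V(n) = -3*0 = 0)
D(t, w) = -4 (D(t, w) = -4 + 0 = -4)
(X + 31885)/(5628 + D(45, -82)) = (361899 + 31885)/(5628 - 4) = 393784/5624 = 393784*(1/5624) = 49223/703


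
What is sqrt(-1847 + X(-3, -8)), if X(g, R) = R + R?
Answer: 9*I*sqrt(23) ≈ 43.162*I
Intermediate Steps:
X(g, R) = 2*R
sqrt(-1847 + X(-3, -8)) = sqrt(-1847 + 2*(-8)) = sqrt(-1847 - 16) = sqrt(-1863) = 9*I*sqrt(23)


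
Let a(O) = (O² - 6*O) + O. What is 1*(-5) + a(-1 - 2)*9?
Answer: 211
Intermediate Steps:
a(O) = O² - 5*O
1*(-5) + a(-1 - 2)*9 = 1*(-5) + ((-1 - 2)*(-5 + (-1 - 2)))*9 = -5 - 3*(-5 - 3)*9 = -5 - 3*(-8)*9 = -5 + 24*9 = -5 + 216 = 211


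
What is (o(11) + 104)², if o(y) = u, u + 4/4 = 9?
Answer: 12544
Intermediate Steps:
u = 8 (u = -1 + 9 = 8)
o(y) = 8
(o(11) + 104)² = (8 + 104)² = 112² = 12544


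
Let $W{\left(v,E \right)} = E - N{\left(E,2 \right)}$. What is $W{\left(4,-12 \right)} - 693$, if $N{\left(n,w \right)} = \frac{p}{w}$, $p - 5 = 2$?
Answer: $- \frac{1417}{2} \approx -708.5$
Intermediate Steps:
$p = 7$ ($p = 5 + 2 = 7$)
$N{\left(n,w \right)} = \frac{7}{w}$
$W{\left(v,E \right)} = - \frac{7}{2} + E$ ($W{\left(v,E \right)} = E - \frac{7}{2} = - \frac{7}{2} + E$)
$W{\left(4,-12 \right)} - 693 = \left(- \frac{7}{2} - 12\right) - 693 = - \frac{31}{2} - 693 = - \frac{1417}{2}$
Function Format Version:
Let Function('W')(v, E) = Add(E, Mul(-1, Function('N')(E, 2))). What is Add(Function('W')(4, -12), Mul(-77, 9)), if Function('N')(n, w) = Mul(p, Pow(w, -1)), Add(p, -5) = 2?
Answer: Rational(-1417, 2) ≈ -708.50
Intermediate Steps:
p = 7 (p = Add(5, 2) = 7)
Function('N')(n, w) = Mul(7, Pow(w, -1))
Function('W')(v, E) = Add(Rational(-7, 2), E) (Function('W')(v, E) = Add(E, Mul(-1, Mul(7, Pow(2, -1)))) = Add(E, Mul(-1, Mul(7, Rational(1, 2)))) = Add(E, Mul(-1, Rational(7, 2))) = Add(E, Rational(-7, 2)) = Add(Rational(-7, 2), E))
Add(Function('W')(4, -12), Mul(-77, 9)) = Add(Add(Rational(-7, 2), -12), Mul(-77, 9)) = Add(Rational(-31, 2), -693) = Rational(-1417, 2)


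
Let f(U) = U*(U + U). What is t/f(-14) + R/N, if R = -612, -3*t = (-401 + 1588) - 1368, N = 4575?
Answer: 36121/1793400 ≈ 0.020141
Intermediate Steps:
t = 181/3 (t = -((-401 + 1588) - 1368)/3 = -(1187 - 1368)/3 = -1/3*(-181) = 181/3 ≈ 60.333)
f(U) = 2*U**2 (f(U) = U*(2*U) = 2*U**2)
t/f(-14) + R/N = 181/(3*((2*(-14)**2))) - 612/4575 = 181/(3*((2*196))) - 612*1/4575 = (181/3)/392 - 204/1525 = (181/3)*(1/392) - 204/1525 = 181/1176 - 204/1525 = 36121/1793400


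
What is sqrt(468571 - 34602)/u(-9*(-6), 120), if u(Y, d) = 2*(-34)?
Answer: -sqrt(433969)/68 ≈ -9.6877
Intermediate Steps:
u(Y, d) = -68
sqrt(468571 - 34602)/u(-9*(-6), 120) = sqrt(468571 - 34602)/(-68) = sqrt(433969)*(-1/68) = -sqrt(433969)/68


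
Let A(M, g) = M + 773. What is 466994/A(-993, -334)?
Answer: -21227/10 ≈ -2122.7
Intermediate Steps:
A(M, g) = 773 + M
466994/A(-993, -334) = 466994/(773 - 993) = 466994/(-220) = 466994*(-1/220) = -21227/10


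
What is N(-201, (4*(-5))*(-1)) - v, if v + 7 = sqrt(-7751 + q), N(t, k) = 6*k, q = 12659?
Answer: 127 - 2*sqrt(1227) ≈ 56.943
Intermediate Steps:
v = -7 + 2*sqrt(1227) (v = -7 + sqrt(-7751 + 12659) = -7 + sqrt(4908) = -7 + 2*sqrt(1227) ≈ 63.057)
N(-201, (4*(-5))*(-1)) - v = 6*((4*(-5))*(-1)) - (-7 + 2*sqrt(1227)) = 6*(-20*(-1)) + (7 - 2*sqrt(1227)) = 6*20 + (7 - 2*sqrt(1227)) = 120 + (7 - 2*sqrt(1227)) = 127 - 2*sqrt(1227)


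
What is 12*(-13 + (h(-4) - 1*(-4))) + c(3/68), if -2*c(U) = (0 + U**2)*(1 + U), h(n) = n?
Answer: -98103423/628864 ≈ -156.00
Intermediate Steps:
c(U) = -U**2*(1 + U)/2 (c(U) = -(0 + U**2)*(1 + U)/2 = -U**2*(1 + U)/2)
12*(-13 + (h(-4) - 1*(-4))) + c(3/68) = 12*(-13 + (-4 - 1*(-4))) + (3/68)**2*(-1 - 3/68)/2 = 12*(-13 + (-4 + 4)) + (3*(1/68))**2*(-1 - 3/68)/2 = 12*(-13 + 0) + (3/68)**2*(-1 - 1*3/68)/2 = 12*(-13) + (1/2)*(9/4624)*(-1 - 3/68) = -156 + (1/2)*(9/4624)*(-71/68) = -156 - 639/628864 = -98103423/628864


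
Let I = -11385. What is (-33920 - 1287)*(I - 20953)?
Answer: 1138523966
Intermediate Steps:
(-33920 - 1287)*(I - 20953) = (-33920 - 1287)*(-11385 - 20953) = -35207*(-32338) = 1138523966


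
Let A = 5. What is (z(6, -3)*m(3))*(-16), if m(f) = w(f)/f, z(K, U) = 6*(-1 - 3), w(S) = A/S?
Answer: 640/3 ≈ 213.33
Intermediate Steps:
w(S) = 5/S
z(K, U) = -24 (z(K, U) = 6*(-4) = -24)
m(f) = 5/f² (m(f) = (5/f)/f = 5/f²)
(z(6, -3)*m(3))*(-16) = -120/3²*(-16) = -120/9*(-16) = -24*5/9*(-16) = -40/3*(-16) = 640/3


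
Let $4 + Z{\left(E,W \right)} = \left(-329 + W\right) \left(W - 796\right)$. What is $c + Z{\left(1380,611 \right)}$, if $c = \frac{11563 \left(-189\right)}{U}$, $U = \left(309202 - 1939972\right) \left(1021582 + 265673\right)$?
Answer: $- \frac{12169393246393277}{233246315150} \approx -52174.0$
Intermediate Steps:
$U = -2099216836350$ ($U = \left(-1630770\right) 1287255 = -2099216836350$)
$Z{\left(E,W \right)} = -4 + \left(-796 + W\right) \left(-329 + W\right)$ ($Z{\left(E,W \right)} = -4 + \left(-329 + W\right) \left(W - 796\right) = -4 + \left(-329 + W\right) \left(-796 + W\right) = -4 + \left(-796 + W\right) \left(-329 + W\right)$)
$c = \frac{242823}{233246315150}$ ($c = \frac{11563 \left(-189\right)}{-2099216836350} = \left(-2185407\right) \left(- \frac{1}{2099216836350}\right) = \frac{242823}{233246315150} \approx 1.0411 \cdot 10^{-6}$)
$c + Z{\left(1380,611 \right)} = \frac{242823}{233246315150} + \left(261880 + 611^{2} - 687375\right) = \frac{242823}{233246315150} + \left(261880 + 373321 - 687375\right) = \frac{242823}{233246315150} - 52174 = - \frac{12169393246393277}{233246315150}$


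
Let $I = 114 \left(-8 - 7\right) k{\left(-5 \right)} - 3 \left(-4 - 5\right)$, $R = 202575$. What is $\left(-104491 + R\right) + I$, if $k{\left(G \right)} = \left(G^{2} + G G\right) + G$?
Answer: $21161$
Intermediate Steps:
$k{\left(G \right)} = G + 2 G^{2}$ ($k{\left(G \right)} = \left(G^{2} + G^{2}\right) + G = 2 G^{2} + G = G + 2 G^{2}$)
$I = -76923$ ($I = 114 \left(-8 - 7\right) \left(- 5 \left(1 + 2 \left(-5\right)\right)\right) - 3 \left(-4 - 5\right) = 114 \left(- 15 \left(- 5 \left(1 - 10\right)\right)\right) - -27 = 114 \left(- 15 \left(\left(-5\right) \left(-9\right)\right)\right) + 27 = 114 \left(\left(-15\right) 45\right) + 27 = 114 \left(-675\right) + 27 = -76950 + 27 = -76923$)
$\left(-104491 + R\right) + I = \left(-104491 + 202575\right) - 76923 = 98084 - 76923 = 21161$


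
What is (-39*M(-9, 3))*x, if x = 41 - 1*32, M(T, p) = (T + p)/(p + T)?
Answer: -351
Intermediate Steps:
M(T, p) = 1 (M(T, p) = (T + p)/(T + p) = 1)
x = 9 (x = 41 - 32 = 9)
(-39*M(-9, 3))*x = -39*1*9 = -39*9 = -351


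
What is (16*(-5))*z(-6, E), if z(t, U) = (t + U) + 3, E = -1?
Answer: 320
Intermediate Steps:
z(t, U) = 3 + U + t (z(t, U) = (U + t) + 3 = 3 + U + t)
(16*(-5))*z(-6, E) = (16*(-5))*(3 - 1 - 6) = -80*(-4) = 320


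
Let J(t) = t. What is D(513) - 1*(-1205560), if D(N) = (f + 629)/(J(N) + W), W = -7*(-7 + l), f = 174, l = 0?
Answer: 677525523/562 ≈ 1.2056e+6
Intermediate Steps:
W = 49 (W = -7*(-7 + 0) = -7*(-7) = 49)
D(N) = 803/(49 + N) (D(N) = (174 + 629)/(N + 49) = 803/(49 + N))
D(513) - 1*(-1205560) = 803/(49 + 513) - 1*(-1205560) = 803/562 + 1205560 = 677525523/562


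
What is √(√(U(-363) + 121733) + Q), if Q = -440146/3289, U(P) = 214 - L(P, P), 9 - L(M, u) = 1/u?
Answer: √(-13028761746 + 2950233*√132790479)/9867 ≈ 14.676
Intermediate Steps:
L(M, u) = 9 - 1/u
U(P) = 205 + 1/P (U(P) = 214 - (9 - 1/P) = 214 + (-9 + 1/P) = 205 + 1/P)
Q = -440146/3289 (Q = -440146*1/3289 = -440146/3289 ≈ -133.82)
√(√(U(-363) + 121733) + Q) = √(√((205 + 1/(-363)) + 121733) - 440146/3289) = √(√((205 - 1/363) + 121733) - 440146/3289) = √(√(74414/363 + 121733) - 440146/3289) = √(√(44263493/363) - 440146/3289) = √(√132790479/33 - 440146/3289) = √(-440146/3289 + √132790479/33)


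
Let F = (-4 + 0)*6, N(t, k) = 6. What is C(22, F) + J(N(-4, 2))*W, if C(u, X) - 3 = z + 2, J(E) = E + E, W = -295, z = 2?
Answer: -3533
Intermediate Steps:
F = -24 (F = -4*6 = -24)
J(E) = 2*E
C(u, X) = 7 (C(u, X) = 3 + (2 + 2) = 3 + 4 = 7)
C(22, F) + J(N(-4, 2))*W = 7 + (2*6)*(-295) = 7 + 12*(-295) = 7 - 3540 = -3533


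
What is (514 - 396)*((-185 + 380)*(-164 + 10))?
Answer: -3543540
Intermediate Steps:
(514 - 396)*((-185 + 380)*(-164 + 10)) = 118*(195*(-154)) = 118*(-30030) = -3543540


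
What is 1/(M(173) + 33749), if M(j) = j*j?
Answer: 1/63678 ≈ 1.5704e-5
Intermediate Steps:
M(j) = j²
1/(M(173) + 33749) = 1/(173² + 33749) = 1/(29929 + 33749) = 1/63678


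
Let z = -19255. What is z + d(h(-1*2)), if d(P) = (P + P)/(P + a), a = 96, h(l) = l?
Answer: -904987/47 ≈ -19255.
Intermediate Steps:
d(P) = 2*P/(96 + P) (d(P) = (P + P)/(P + 96) = (2*P)/(96 + P) = 2*P/(96 + P))
z + d(h(-1*2)) = -19255 + 2*(-1*2)/(96 - 1*2) = -19255 + 2*(-2)/(96 - 2) = -19255 + 2*(-2)/94 = -19255 + 2*(-2)*(1/94) = -19255 - 2/47 = -904987/47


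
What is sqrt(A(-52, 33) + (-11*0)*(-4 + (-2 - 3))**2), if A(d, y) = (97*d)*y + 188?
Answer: 2*I*sqrt(41566) ≈ 407.75*I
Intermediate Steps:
A(d, y) = 188 + 97*d*y (A(d, y) = 97*d*y + 188 = 188 + 97*d*y)
sqrt(A(-52, 33) + (-11*0)*(-4 + (-2 - 3))**2) = sqrt((188 + 97*(-52)*33) + (-11*0)*(-4 + (-2 - 3))**2) = sqrt((188 - 166452) + 0*(-4 - 5)**2) = sqrt(-166264 + 0*(-9)**2) = sqrt(-166264 + 0*81) = sqrt(-166264 + 0) = sqrt(-166264) = 2*I*sqrt(41566)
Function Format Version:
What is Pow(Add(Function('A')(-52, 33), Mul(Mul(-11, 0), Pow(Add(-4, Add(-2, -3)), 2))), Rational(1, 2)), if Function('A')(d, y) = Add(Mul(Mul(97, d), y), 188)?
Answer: Mul(2, I, Pow(41566, Rational(1, 2))) ≈ Mul(407.75, I)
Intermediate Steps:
Function('A')(d, y) = Add(188, Mul(97, d, y)) (Function('A')(d, y) = Add(Mul(97, d, y), 188) = Add(188, Mul(97, d, y)))
Pow(Add(Function('A')(-52, 33), Mul(Mul(-11, 0), Pow(Add(-4, Add(-2, -3)), 2))), Rational(1, 2)) = Pow(Add(Add(188, Mul(97, -52, 33)), Mul(Mul(-11, 0), Pow(Add(-4, Add(-2, -3)), 2))), Rational(1, 2)) = Pow(Add(Add(188, -166452), Mul(0, Pow(Add(-4, -5), 2))), Rational(1, 2)) = Pow(Add(-166264, Mul(0, Pow(-9, 2))), Rational(1, 2)) = Pow(Add(-166264, Mul(0, 81)), Rational(1, 2)) = Pow(Add(-166264, 0), Rational(1, 2)) = Pow(-166264, Rational(1, 2)) = Mul(2, I, Pow(41566, Rational(1, 2)))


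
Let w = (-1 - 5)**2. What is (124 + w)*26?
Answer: 4160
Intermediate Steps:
w = 36 (w = (-6)**2 = 36)
(124 + w)*26 = (124 + 36)*26 = 160*26 = 4160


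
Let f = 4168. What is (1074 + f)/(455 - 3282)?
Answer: -5242/2827 ≈ -1.8543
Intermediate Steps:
(1074 + f)/(455 - 3282) = (1074 + 4168)/(455 - 3282) = 5242/(-2827) = 5242*(-1/2827) = -5242/2827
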